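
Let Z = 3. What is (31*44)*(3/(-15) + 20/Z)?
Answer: 132308/15 ≈ 8820.5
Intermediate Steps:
(31*44)*(3/(-15) + 20/Z) = (31*44)*(3/(-15) + 20/3) = 1364*(3*(-1/15) + 20*(⅓)) = 1364*(-⅕ + 20/3) = 1364*(97/15) = 132308/15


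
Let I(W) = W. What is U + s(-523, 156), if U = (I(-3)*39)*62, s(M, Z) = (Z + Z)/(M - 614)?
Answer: -2749370/379 ≈ -7254.3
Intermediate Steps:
s(M, Z) = 2*Z/(-614 + M) (s(M, Z) = (2*Z)/(-614 + M) = 2*Z/(-614 + M))
U = -7254 (U = -3*39*62 = -117*62 = -7254)
U + s(-523, 156) = -7254 + 2*156/(-614 - 523) = -7254 + 2*156/(-1137) = -7254 + 2*156*(-1/1137) = -7254 - 104/379 = -2749370/379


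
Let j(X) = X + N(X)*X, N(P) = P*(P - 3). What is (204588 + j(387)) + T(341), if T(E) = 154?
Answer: 57716425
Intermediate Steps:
N(P) = P*(-3 + P)
j(X) = X + X²*(-3 + X) (j(X) = X + (X*(-3 + X))*X = X + X²*(-3 + X))
(204588 + j(387)) + T(341) = (204588 + 387*(1 + 387*(-3 + 387))) + 154 = (204588 + 387*(1 + 387*384)) + 154 = (204588 + 387*(1 + 148608)) + 154 = (204588 + 387*148609) + 154 = (204588 + 57511683) + 154 = 57716271 + 154 = 57716425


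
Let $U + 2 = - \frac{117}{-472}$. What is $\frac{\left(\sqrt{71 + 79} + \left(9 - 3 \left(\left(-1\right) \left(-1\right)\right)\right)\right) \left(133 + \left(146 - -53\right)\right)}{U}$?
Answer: $- \frac{940224}{827} - \frac{783520 \sqrt{6}}{827} \approx -3457.6$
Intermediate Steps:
$U = - \frac{827}{472}$ ($U = -2 - \frac{117}{-472} = -2 - - \frac{117}{472} = -2 + \frac{117}{472} = - \frac{827}{472} \approx -1.7521$)
$\frac{\left(\sqrt{71 + 79} + \left(9 - 3 \left(\left(-1\right) \left(-1\right)\right)\right)\right) \left(133 + \left(146 - -53\right)\right)}{U} = \frac{\left(\sqrt{71 + 79} + \left(9 - 3 \left(\left(-1\right) \left(-1\right)\right)\right)\right) \left(133 + \left(146 - -53\right)\right)}{- \frac{827}{472}} = \left(\sqrt{150} + \left(9 - 3\right)\right) \left(133 + \left(146 + 53\right)\right) \left(- \frac{472}{827}\right) = \left(5 \sqrt{6} + \left(9 - 3\right)\right) \left(133 + 199\right) \left(- \frac{472}{827}\right) = \left(5 \sqrt{6} + 6\right) 332 \left(- \frac{472}{827}\right) = \left(6 + 5 \sqrt{6}\right) 332 \left(- \frac{472}{827}\right) = \left(1992 + 1660 \sqrt{6}\right) \left(- \frac{472}{827}\right) = - \frac{940224}{827} - \frac{783520 \sqrt{6}}{827}$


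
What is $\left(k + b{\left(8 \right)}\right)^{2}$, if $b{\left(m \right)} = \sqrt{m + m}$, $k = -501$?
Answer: $247009$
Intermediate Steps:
$b{\left(m \right)} = \sqrt{2} \sqrt{m}$ ($b{\left(m \right)} = \sqrt{2 m} = \sqrt{2} \sqrt{m}$)
$\left(k + b{\left(8 \right)}\right)^{2} = \left(-501 + \sqrt{2} \sqrt{8}\right)^{2} = \left(-501 + \sqrt{2} \cdot 2 \sqrt{2}\right)^{2} = \left(-501 + 4\right)^{2} = \left(-497\right)^{2} = 247009$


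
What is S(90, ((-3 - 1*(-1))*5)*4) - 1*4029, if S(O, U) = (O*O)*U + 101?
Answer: -327928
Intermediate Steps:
S(O, U) = 101 + U*O**2 (S(O, U) = O**2*U + 101 = U*O**2 + 101 = 101 + U*O**2)
S(90, ((-3 - 1*(-1))*5)*4) - 1*4029 = (101 + (((-3 - 1*(-1))*5)*4)*90**2) - 1*4029 = (101 + (((-3 + 1)*5)*4)*8100) - 4029 = (101 + (-2*5*4)*8100) - 4029 = (101 - 10*4*8100) - 4029 = (101 - 40*8100) - 4029 = (101 - 324000) - 4029 = -323899 - 4029 = -327928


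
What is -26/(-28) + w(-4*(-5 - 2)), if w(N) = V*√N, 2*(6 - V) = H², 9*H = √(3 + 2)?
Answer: 13/14 + 967*√7/81 ≈ 32.514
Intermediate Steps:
H = √5/9 (H = √(3 + 2)/9 = √5/9 ≈ 0.24845)
V = 967/162 (V = 6 - (√5/9)²/2 = 6 - ½*5/81 = 6 - 5/162 = 967/162 ≈ 5.9691)
w(N) = 967*√N/162
-26/(-28) + w(-4*(-5 - 2)) = -26/(-28) + 967*√(-4*(-5 - 2))/162 = -1/28*(-26) + 967*√(-4*(-7))/162 = 13/14 + 967*√28/162 = 13/14 + 967*(2*√7)/162 = 13/14 + 967*√7/81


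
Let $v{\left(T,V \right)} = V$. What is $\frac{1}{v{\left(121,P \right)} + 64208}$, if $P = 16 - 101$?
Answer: $\frac{1}{64123} \approx 1.5595 \cdot 10^{-5}$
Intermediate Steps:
$P = -85$ ($P = 16 - 101 = -85$)
$\frac{1}{v{\left(121,P \right)} + 64208} = \frac{1}{-85 + 64208} = \frac{1}{64123}$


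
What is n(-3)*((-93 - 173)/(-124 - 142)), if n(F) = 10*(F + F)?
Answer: -60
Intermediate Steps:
n(F) = 20*F (n(F) = 10*(2*F) = 20*F)
n(-3)*((-93 - 173)/(-124 - 142)) = (20*(-3))*((-93 - 173)/(-124 - 142)) = -(-15960)/(-266) = -(-15960)*(-1)/266 = -60*1 = -60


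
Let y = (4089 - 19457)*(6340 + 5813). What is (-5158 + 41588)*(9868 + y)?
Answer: -6803573393480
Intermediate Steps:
y = -186767304 (y = -15368*12153 = -186767304)
(-5158 + 41588)*(9868 + y) = (-5158 + 41588)*(9868 - 186767304) = 36430*(-186757436) = -6803573393480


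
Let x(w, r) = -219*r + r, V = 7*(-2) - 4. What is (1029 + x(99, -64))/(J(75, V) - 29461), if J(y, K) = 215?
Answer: -14981/29246 ≈ -0.51224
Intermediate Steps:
V = -18 (V = -14 - 4 = -18)
x(w, r) = -218*r
(1029 + x(99, -64))/(J(75, V) - 29461) = (1029 - 218*(-64))/(215 - 29461) = (1029 + 13952)/(-29246) = 14981*(-1/29246) = -14981/29246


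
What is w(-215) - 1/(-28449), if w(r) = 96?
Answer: 2731105/28449 ≈ 96.000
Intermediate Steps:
w(-215) - 1/(-28449) = 96 - 1/(-28449) = 96 - 1*(-1/28449) = 96 + 1/28449 = 2731105/28449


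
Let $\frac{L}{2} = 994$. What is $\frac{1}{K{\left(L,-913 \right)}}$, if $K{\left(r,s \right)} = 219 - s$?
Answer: $\frac{1}{1132} \approx 0.00088339$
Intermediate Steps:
$L = 1988$ ($L = 2 \cdot 994 = 1988$)
$\frac{1}{K{\left(L,-913 \right)}} = \frac{1}{219 - -913} = \frac{1}{219 + 913} = \frac{1}{1132}$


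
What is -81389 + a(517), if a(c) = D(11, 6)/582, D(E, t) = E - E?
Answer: -81389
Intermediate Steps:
D(E, t) = 0
a(c) = 0 (a(c) = 0/582 = 0*(1/582) = 0)
-81389 + a(517) = -81389 + 0 = -81389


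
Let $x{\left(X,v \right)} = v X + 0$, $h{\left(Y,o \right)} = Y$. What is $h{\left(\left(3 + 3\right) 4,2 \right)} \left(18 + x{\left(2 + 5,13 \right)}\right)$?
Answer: $2616$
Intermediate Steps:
$x{\left(X,v \right)} = X v$ ($x{\left(X,v \right)} = X v + 0 = X v$)
$h{\left(\left(3 + 3\right) 4,2 \right)} \left(18 + x{\left(2 + 5,13 \right)}\right) = \left(3 + 3\right) 4 \left(18 + \left(2 + 5\right) 13\right) = 6 \cdot 4 \left(18 + 7 \cdot 13\right) = 24 \left(18 + 91\right) = 24 \cdot 109 = 2616$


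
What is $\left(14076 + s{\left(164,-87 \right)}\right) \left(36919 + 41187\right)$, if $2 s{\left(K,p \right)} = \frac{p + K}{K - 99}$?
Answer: $\frac{71465310721}{65} \approx 1.0995 \cdot 10^{9}$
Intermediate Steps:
$s{\left(K,p \right)} = \frac{K + p}{2 \left(-99 + K\right)}$ ($s{\left(K,p \right)} = \frac{\left(p + K\right) \frac{1}{K - 99}}{2} = \frac{\left(K + p\right) \frac{1}{-99 + K}}{2} = \frac{\frac{1}{-99 + K} \left(K + p\right)}{2} = \frac{K + p}{2 \left(-99 + K\right)}$)
$\left(14076 + s{\left(164,-87 \right)}\right) \left(36919 + 41187\right) = \left(14076 + \frac{164 - 87}{2 \left(-99 + 164\right)}\right) \left(36919 + 41187\right) = \left(14076 + \frac{1}{2} \cdot \frac{1}{65} \cdot 77\right) 78106 = \left(14076 + \frac{77}{130}\right) 78106 = \frac{1829957}{130} \cdot 78106 = \frac{71465310721}{65}$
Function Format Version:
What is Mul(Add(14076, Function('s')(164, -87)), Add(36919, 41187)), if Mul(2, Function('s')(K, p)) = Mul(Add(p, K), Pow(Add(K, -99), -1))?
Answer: Rational(71465310721, 65) ≈ 1.0995e+9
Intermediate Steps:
Function('s')(K, p) = Mul(Rational(1, 2), Pow(Add(-99, K), -1), Add(K, p)) (Function('s')(K, p) = Mul(Rational(1, 2), Mul(Add(p, K), Pow(Add(K, -99), -1))) = Mul(Rational(1, 2), Mul(Add(K, p), Pow(Add(-99, K), -1))) = Mul(Rational(1, 2), Mul(Pow(Add(-99, K), -1), Add(K, p))) = Mul(Rational(1, 2), Pow(Add(-99, K), -1), Add(K, p)))
Mul(Add(14076, Function('s')(164, -87)), Add(36919, 41187)) = Mul(Add(14076, Mul(Rational(1, 2), Pow(Add(-99, 164), -1), Add(164, -87))), Add(36919, 41187)) = Mul(Add(14076, Mul(Rational(1, 2), Pow(65, -1), 77)), 78106) = Mul(Add(14076, Mul(Rational(1, 2), Rational(1, 65), 77)), 78106) = Mul(Add(14076, Rational(77, 130)), 78106) = Mul(Rational(1829957, 130), 78106) = Rational(71465310721, 65)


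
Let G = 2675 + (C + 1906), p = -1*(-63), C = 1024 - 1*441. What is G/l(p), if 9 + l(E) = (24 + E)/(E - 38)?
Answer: -64550/69 ≈ -935.51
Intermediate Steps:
C = 583 (C = 1024 - 441 = 583)
p = 63
G = 5164 (G = 2675 + (583 + 1906) = 2675 + 2489 = 5164)
l(E) = -9 + (24 + E)/(-38 + E) (l(E) = -9 + (24 + E)/(E - 38) = -9 + (24 + E)/(-38 + E))
G/l(p) = 5164/((2*(183 - 4*63)/(-38 + 63))) = 5164/((2*(183 - 252)/25)) = 5164/((2*(1/25)*(-69))) = 5164/(-138/25) = 5164*(-25/138) = -64550/69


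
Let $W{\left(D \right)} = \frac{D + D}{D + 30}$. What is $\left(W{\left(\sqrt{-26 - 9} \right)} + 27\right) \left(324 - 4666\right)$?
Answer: $\frac{4342 \left(- 29 \sqrt{35} + 810 i\right)}{\sqrt{35} - 30 i} \approx -1.1756 \cdot 10^{5} - 1648.4 i$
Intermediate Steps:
$W{\left(D \right)} = \frac{2 D}{30 + D}$
$\left(W{\left(\sqrt{-26 - 9} \right)} + 27\right) \left(324 - 4666\right) = \left(\frac{2 \sqrt{-26 - 9}}{30 + \sqrt{-26 - 9}} + 27\right) \left(324 - 4666\right) = \left(\frac{2 \sqrt{-35}}{30 + \sqrt{-35}} + 27\right) \left(-4342\right) = \left(\frac{2 i \sqrt{35}}{30 + i \sqrt{35}} + 27\right) \left(-4342\right) = \left(27 + \frac{2 i \sqrt{35}}{30 + i \sqrt{35}}\right) \left(-4342\right) = -117234 - \frac{8684 i \sqrt{35}}{30 + i \sqrt{35}}$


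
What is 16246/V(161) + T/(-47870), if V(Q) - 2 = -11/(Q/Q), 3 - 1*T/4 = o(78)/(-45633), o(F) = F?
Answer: -5914767901972/3276677565 ≈ -1805.1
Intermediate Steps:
T = 182636/15211 (T = 12 - 312/(-45633) = 12 - 312*(-1)/45633 = 12 - 4*(-26/15211) = 12 + 104/15211 = 182636/15211 ≈ 12.007)
V(Q) = -9 (V(Q) = 2 - 11/(Q/Q) = 2 - 11/1 = 2 - 11*1 = 2 - 11 = -9)
16246/V(161) + T/(-47870) = 16246/(-9) + (182636/15211)/(-47870) = 16246*(-⅑) + (182636/15211)*(-1/47870) = -16246/9 - 91318/364075285 = -5914767901972/3276677565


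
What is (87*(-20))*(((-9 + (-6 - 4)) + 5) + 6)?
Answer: 13920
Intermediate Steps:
(87*(-20))*(((-9 + (-6 - 4)) + 5) + 6) = -1740*(((-9 - 10) + 5) + 6) = -1740*((-19 + 5) + 6) = -1740*(-14 + 6) = -1740*(-8) = 13920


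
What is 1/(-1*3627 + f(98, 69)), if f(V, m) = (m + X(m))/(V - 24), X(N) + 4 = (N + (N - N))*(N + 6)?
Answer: -37/131579 ≈ -0.00028120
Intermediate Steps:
X(N) = -4 + N*(6 + N) (X(N) = -4 + (N + (N - N))*(N + 6) = -4 + (N + 0)*(6 + N) = -4 + N*(6 + N))
f(V, m) = (-4 + m² + 7*m)/(-24 + V) (f(V, m) = (m + (-4 + m² + 6*m))/(V - 24) = (-4 + m² + 7*m)/(-24 + V))
1/(-1*3627 + f(98, 69)) = 1/(-1*3627 + (-4 + 69² + 7*69)/(-24 + 98)) = 1/(-3627 + (-4 + 4761 + 483)/74) = 1/(-3627 + (1/74)*5240) = 1/(-3627 + 2620/37) = 1/(-131579/37) = -37/131579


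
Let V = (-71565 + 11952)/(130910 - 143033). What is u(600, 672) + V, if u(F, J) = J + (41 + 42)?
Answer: 3070826/4041 ≈ 759.92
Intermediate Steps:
V = 19871/4041 (V = -59613/(-12123) = -59613*(-1/12123) = 19871/4041 ≈ 4.9173)
u(F, J) = 83 + J (u(F, J) = J + 83 = 83 + J)
u(600, 672) + V = (83 + 672) + 19871/4041 = 755 + 19871/4041 = 3070826/4041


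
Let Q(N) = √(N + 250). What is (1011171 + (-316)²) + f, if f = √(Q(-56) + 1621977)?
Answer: 1111027 + √(1621977 + √194) ≈ 1.1123e+6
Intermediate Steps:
Q(N) = √(250 + N)
f = √(1621977 + √194) (f = √(√(250 - 56) + 1621977) = √(√194 + 1621977) = √(1621977 + √194) ≈ 1273.6)
(1011171 + (-316)²) + f = (1011171 + (-316)²) + √(1621977 + √194) = (1011171 + 99856) + √(1621977 + √194) = 1111027 + √(1621977 + √194)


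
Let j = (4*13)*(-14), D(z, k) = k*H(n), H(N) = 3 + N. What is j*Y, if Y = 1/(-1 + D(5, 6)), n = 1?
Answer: -728/23 ≈ -31.652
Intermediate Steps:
D(z, k) = 4*k (D(z, k) = k*(3 + 1) = k*4 = 4*k)
j = -728 (j = 52*(-14) = -728)
Y = 1/23 (Y = 1/(-1 + 4*6) = 1/(-1 + 24) = 1/23 ≈ 0.043478)
j*Y = -728*1/23 = -728/23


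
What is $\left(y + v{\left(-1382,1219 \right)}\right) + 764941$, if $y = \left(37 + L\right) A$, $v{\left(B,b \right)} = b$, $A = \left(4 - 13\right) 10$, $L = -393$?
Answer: $798200$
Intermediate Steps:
$A = -90$ ($A = \left(-9\right) 10 = -90$)
$y = 32040$ ($y = \left(37 - 393\right) \left(-90\right) = \left(-356\right) \left(-90\right) = 32040$)
$\left(y + v{\left(-1382,1219 \right)}\right) + 764941 = \left(32040 + 1219\right) + 764941 = 33259 + 764941 = 798200$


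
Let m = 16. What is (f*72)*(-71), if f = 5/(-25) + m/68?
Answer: -15336/85 ≈ -180.42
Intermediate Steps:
f = 3/85 (f = 5/(-25) + 16/68 = 5*(-1/25) + 16*(1/68) = -1/5 + 4/17 = 3/85 ≈ 0.035294)
(f*72)*(-71) = ((3/85)*72)*(-71) = (216/85)*(-71) = -15336/85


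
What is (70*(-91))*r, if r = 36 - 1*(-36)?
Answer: -458640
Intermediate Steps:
r = 72 (r = 36 + 36 = 72)
(70*(-91))*r = (70*(-91))*72 = -6370*72 = -458640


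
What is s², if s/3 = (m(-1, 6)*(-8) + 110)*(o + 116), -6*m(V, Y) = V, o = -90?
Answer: 71842576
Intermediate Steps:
m(V, Y) = -V/6
s = 8476 (s = 3*((-⅙*(-1)*(-8) + 110)*(-90 + 116)) = 3*(((⅙)*(-8) + 110)*26) = 3*((-4/3 + 110)*26) = 3*((326/3)*26) = 3*(8476/3) = 8476)
s² = 8476² = 71842576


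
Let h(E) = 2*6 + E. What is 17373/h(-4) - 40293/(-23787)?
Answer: 45952655/21144 ≈ 2173.3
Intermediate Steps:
h(E) = 12 + E
17373/h(-4) - 40293/(-23787) = 17373/(12 - 4) - 40293/(-23787) = 17373/8 - 40293*(-1/23787) = 17373*(⅛) + 4477/2643 = 17373/8 + 4477/2643 = 45952655/21144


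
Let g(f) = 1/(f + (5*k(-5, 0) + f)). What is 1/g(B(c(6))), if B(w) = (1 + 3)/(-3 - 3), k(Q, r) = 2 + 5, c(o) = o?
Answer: 101/3 ≈ 33.667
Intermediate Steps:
k(Q, r) = 7
B(w) = -⅔ (B(w) = 4/(-6) = 4*(-⅙) = -⅔)
g(f) = 1/(35 + 2*f) (g(f) = 1/(f + (5*7 + f)) = 1/(f + (35 + f)) = 1/(35 + 2*f))
1/g(B(c(6))) = 1/(1/(35 + 2*(-⅔))) = 1/(1/(35 - 4/3)) = 1/(1/(101/3)) = 1/(3/101) = 101/3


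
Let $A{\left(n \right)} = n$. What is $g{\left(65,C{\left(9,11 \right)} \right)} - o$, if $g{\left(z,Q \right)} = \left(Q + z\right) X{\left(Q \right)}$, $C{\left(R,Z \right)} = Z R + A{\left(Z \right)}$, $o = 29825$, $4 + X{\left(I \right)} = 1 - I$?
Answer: $-49600$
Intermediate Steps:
$X{\left(I \right)} = -3 - I$ ($X{\left(I \right)} = -4 - \left(-1 + I\right) = -3 - I$)
$C{\left(R,Z \right)} = Z + R Z$ ($C{\left(R,Z \right)} = Z R + Z = R Z + Z = Z + R Z$)
$g{\left(z,Q \right)} = \left(-3 - Q\right) \left(Q + z\right)$ ($g{\left(z,Q \right)} = \left(Q + z\right) \left(-3 - Q\right) = \left(-3 - Q\right) \left(Q + z\right)$)
$g{\left(65,C{\left(9,11 \right)} \right)} - o = - \left(3 + 11 \left(1 + 9\right)\right) \left(11 \left(1 + 9\right) + 65\right) - 29825 = - \left(3 + 11 \cdot 10\right) \left(11 \cdot 10 + 65\right) - 29825 = - \left(3 + 110\right) \left(110 + 65\right) - 29825 = \left(-1\right) 113 \cdot 175 - 29825 = -19775 - 29825 = -49600$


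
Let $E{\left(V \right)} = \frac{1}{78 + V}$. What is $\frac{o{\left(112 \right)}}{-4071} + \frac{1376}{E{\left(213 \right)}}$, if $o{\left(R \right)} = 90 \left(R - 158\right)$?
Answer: $\frac{23624604}{59} \approx 4.0042 \cdot 10^{5}$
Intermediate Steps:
$o{\left(R \right)} = -14220 + 90 R$ ($o{\left(R \right)} = 90 \left(-158 + R\right) = -14220 + 90 R$)
$\frac{o{\left(112 \right)}}{-4071} + \frac{1376}{E{\left(213 \right)}} = \frac{-14220 + 90 \cdot 112}{-4071} + \frac{1376}{\frac{1}{78 + 213}} = \left(-14220 + 10080\right) \left(- \frac{1}{4071}\right) + \frac{1376}{\frac{1}{291}} = \left(-4140\right) \left(- \frac{1}{4071}\right) + 1376 \frac{1}{\frac{1}{291}} = \frac{60}{59} + 1376 \cdot 291 = \frac{60}{59} + 400416 = \frac{23624604}{59}$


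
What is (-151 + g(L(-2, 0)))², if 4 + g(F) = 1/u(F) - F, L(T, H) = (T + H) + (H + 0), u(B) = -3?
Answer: 211600/9 ≈ 23511.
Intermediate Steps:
L(T, H) = T + 2*H (L(T, H) = (H + T) + H = T + 2*H)
g(F) = -13/3 - F (g(F) = -4 + (1/(-3) - F) = -4 + (-⅓ - F) = -13/3 - F)
(-151 + g(L(-2, 0)))² = (-151 + (-13/3 - (-2 + 2*0)))² = (-151 + (-13/3 - (-2 + 0)))² = (-151 + (-13/3 - 1*(-2)))² = (-151 + (-13/3 + 2))² = (-151 - 7/3)² = (-460/3)² = 211600/9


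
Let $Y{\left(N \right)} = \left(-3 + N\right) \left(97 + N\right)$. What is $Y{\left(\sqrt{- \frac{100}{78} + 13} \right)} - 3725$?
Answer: $- \frac{156167}{39} + \frac{94 \sqrt{17823}}{39} \approx -3682.5$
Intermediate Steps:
$Y{\left(\sqrt{- \frac{100}{78} + 13} \right)} - 3725 = \left(-291 + \left(\sqrt{- \frac{100}{78} + 13}\right)^{2} + 94 \sqrt{- \frac{100}{78} + 13}\right) - 3725 = \left(-291 + \left(\sqrt{\left(-100\right) \frac{1}{78} + 13}\right)^{2} + 94 \sqrt{\left(-100\right) \frac{1}{78} + 13}\right) - 3725 = \left(-291 + \left(\sqrt{- \frac{50}{39} + 13}\right)^{2} + 94 \sqrt{- \frac{50}{39} + 13}\right) - 3725 = \left(-291 + \left(\sqrt{\frac{457}{39}}\right)^{2} + 94 \sqrt{\frac{457}{39}}\right) - 3725 = \left(-291 + \left(\frac{\sqrt{17823}}{39}\right)^{2} + 94 \frac{\sqrt{17823}}{39}\right) - 3725 = \left(-291 + \frac{457}{39} + \frac{94 \sqrt{17823}}{39}\right) - 3725 = \left(- \frac{10892}{39} + \frac{94 \sqrt{17823}}{39}\right) - 3725 = - \frac{156167}{39} + \frac{94 \sqrt{17823}}{39}$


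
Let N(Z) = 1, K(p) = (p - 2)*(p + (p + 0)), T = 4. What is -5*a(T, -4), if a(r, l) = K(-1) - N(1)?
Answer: -25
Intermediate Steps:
K(p) = 2*p*(-2 + p) (K(p) = (-2 + p)*(p + p) = (-2 + p)*(2*p) = 2*p*(-2 + p))
a(r, l) = 5 (a(r, l) = 2*(-1)*(-2 - 1) - 1*1 = 2*(-1)*(-3) - 1 = 6 - 1 = 5)
-5*a(T, -4) = -5*5 = -25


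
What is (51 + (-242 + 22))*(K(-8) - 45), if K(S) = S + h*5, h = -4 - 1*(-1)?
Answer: 11492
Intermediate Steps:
h = -3 (h = -4 + 1 = -3)
K(S) = -15 + S (K(S) = S - 3*5 = S - 15 = -15 + S)
(51 + (-242 + 22))*(K(-8) - 45) = (51 + (-242 + 22))*((-15 - 8) - 45) = (51 - 220)*(-23 - 45) = -169*(-68) = 11492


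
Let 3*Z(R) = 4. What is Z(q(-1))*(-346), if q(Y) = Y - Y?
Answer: -1384/3 ≈ -461.33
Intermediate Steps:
q(Y) = 0
Z(R) = 4/3 (Z(R) = (1/3)*4 = 4/3)
Z(q(-1))*(-346) = (4/3)*(-346) = -1384/3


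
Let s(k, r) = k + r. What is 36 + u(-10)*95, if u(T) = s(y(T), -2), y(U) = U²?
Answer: 9346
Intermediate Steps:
u(T) = -2 + T² (u(T) = T² - 2 = -2 + T²)
36 + u(-10)*95 = 36 + (-2 + (-10)²)*95 = 36 + (-2 + 100)*95 = 36 + 98*95 = 36 + 9310 = 9346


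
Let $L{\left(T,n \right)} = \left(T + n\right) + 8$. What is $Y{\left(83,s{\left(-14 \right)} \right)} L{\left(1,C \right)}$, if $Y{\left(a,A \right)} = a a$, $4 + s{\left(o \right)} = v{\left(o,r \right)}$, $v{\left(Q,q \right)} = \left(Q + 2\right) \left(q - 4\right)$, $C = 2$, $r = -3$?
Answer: $75779$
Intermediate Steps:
$v{\left(Q,q \right)} = \left(-4 + q\right) \left(2 + Q\right)$ ($v{\left(Q,q \right)} = \left(2 + Q\right) \left(-4 + q\right) = \left(-4 + q\right) \left(2 + Q\right)$)
$s{\left(o \right)} = -18 - 7 o$ ($s{\left(o \right)} = -4 + \left(-8 - 4 o + 2 \left(-3\right) + o \left(-3\right)\right) = -4 - \left(14 + 7 o\right) = -18 - 7 o$)
$L{\left(T,n \right)} = 8 + T + n$
$Y{\left(a,A \right)} = a^{2}$
$Y{\left(83,s{\left(-14 \right)} \right)} L{\left(1,C \right)} = 83^{2} \left(8 + 1 + 2\right) = 6889 \cdot 11 = 75779$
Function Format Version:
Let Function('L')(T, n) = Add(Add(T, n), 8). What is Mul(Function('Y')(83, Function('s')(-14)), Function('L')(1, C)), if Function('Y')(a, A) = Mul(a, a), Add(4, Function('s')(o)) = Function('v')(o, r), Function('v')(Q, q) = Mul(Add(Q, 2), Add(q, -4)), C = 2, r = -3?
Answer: 75779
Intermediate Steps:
Function('v')(Q, q) = Mul(Add(-4, q), Add(2, Q)) (Function('v')(Q, q) = Mul(Add(2, Q), Add(-4, q)) = Mul(Add(-4, q), Add(2, Q)))
Function('s')(o) = Add(-18, Mul(-7, o)) (Function('s')(o) = Add(-4, Add(-8, Mul(-4, o), Mul(2, -3), Mul(o, -3))) = Add(-4, Add(-8, Mul(-4, o), -6, Mul(-3, o))) = Add(-4, Add(-14, Mul(-7, o))) = Add(-18, Mul(-7, o)))
Function('L')(T, n) = Add(8, T, n)
Function('Y')(a, A) = Pow(a, 2)
Mul(Function('Y')(83, Function('s')(-14)), Function('L')(1, C)) = Mul(Pow(83, 2), Add(8, 1, 2)) = Mul(6889, 11) = 75779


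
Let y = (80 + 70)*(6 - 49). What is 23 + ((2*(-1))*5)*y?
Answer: 64523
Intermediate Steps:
y = -6450 (y = 150*(-43) = -6450)
23 + ((2*(-1))*5)*y = 23 + ((2*(-1))*5)*(-6450) = 23 - 2*5*(-6450) = 23 - 10*(-6450) = 23 + 64500 = 64523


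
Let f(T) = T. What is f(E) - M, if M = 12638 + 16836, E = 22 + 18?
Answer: -29434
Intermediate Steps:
E = 40
M = 29474
f(E) - M = 40 - 1*29474 = 40 - 29474 = -29434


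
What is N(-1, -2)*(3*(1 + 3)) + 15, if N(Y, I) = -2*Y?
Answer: 39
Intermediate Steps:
N(-1, -2)*(3*(1 + 3)) + 15 = (-2*(-1))*(3*(1 + 3)) + 15 = 2*(3*4) + 15 = 2*12 + 15 = 24 + 15 = 39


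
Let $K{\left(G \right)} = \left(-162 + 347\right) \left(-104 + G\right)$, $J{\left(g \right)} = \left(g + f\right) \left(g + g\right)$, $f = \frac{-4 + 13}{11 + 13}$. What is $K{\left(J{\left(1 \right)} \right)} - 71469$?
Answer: $- \frac{360801}{4} \approx -90200.0$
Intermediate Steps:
$f = \frac{3}{8}$ ($f = \frac{9}{24} = 9 \cdot \frac{1}{24} = \frac{3}{8} \approx 0.375$)
$J{\left(g \right)} = 2 g \left(\frac{3}{8} + g\right)$ ($J{\left(g \right)} = \left(g + \frac{3}{8}\right) \left(g + g\right) = \left(\frac{3}{8} + g\right) 2 g = 2 g \left(\frac{3}{8} + g\right)$)
$K{\left(G \right)} = -19240 + 185 G$ ($K{\left(G \right)} = 185 \left(-104 + G\right) = -19240 + 185 G$)
$K{\left(J{\left(1 \right)} \right)} - 71469 = \left(-19240 + 185 \cdot \frac{1}{4} \cdot 1 \left(3 + 8 \cdot 1\right)\right) - 71469 = \left(-19240 + 185 \cdot \frac{1}{4} \cdot 1 \left(3 + 8\right)\right) - 71469 = \left(-19240 + 185 \cdot \frac{1}{4} \cdot 1 \cdot 11\right) - 71469 = \left(-19240 + 185 \cdot \frac{11}{4}\right) - 71469 = \left(-19240 + \frac{2035}{4}\right) - 71469 = - \frac{74925}{4} - 71469 = - \frac{360801}{4}$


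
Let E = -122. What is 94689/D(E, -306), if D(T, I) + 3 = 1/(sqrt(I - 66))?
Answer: -105672924/3349 + 189378*I*sqrt(93)/3349 ≈ -31554.0 + 545.33*I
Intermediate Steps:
D(T, I) = -3 + 1/sqrt(-66 + I) (D(T, I) = -3 + 1/(sqrt(I - 66)) = -3 + 1/(sqrt(-66 + I)) = -3 + 1/sqrt(-66 + I))
94689/D(E, -306) = 94689/(-3 + 1/sqrt(-66 - 306)) = 94689/(-3 + 1/sqrt(-372)) = 94689/(-3 - I*sqrt(93)/186)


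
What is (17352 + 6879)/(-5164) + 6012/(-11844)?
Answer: -8834387/1698956 ≈ -5.1999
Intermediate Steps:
(17352 + 6879)/(-5164) + 6012/(-11844) = 24231*(-1/5164) + 6012*(-1/11844) = -24231/5164 - 167/329 = -8834387/1698956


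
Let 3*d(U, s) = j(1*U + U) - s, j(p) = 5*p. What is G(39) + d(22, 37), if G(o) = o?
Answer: 100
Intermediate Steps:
d(U, s) = -s/3 + 10*U/3 (d(U, s) = (5*(1*U + U) - s)/3 = (5*(U + U) - s)/3 = (5*(2*U) - s)/3 = (10*U - s)/3 = (-s + 10*U)/3 = -s/3 + 10*U/3)
G(39) + d(22, 37) = 39 + (-⅓*37 + (10/3)*22) = 39 + (-37/3 + 220/3) = 39 + 61 = 100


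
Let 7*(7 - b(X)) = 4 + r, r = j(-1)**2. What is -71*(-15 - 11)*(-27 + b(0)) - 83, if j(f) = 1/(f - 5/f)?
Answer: -2132163/56 ≈ -38074.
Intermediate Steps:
r = 1/16 (r = (-1/(-5 + (-1)**2))**2 = (-1/(-5 + 1))**2 = (-1/(-4))**2 = (-1*(-1/4))**2 = (1/4)**2 = 1/16 ≈ 0.062500)
b(X) = 719/112 (b(X) = 7 - (4 + 1/16)/7 = 7 - 1/7*65/16 = 7 - 65/112 = 719/112)
-71*(-15 - 11)*(-27 + b(0)) - 83 = -71*(-15 - 11)*(-27 + 719/112) - 83 = -(-1846)*(-2305)/112 - 83 = -71*29965/56 - 83 = -2127515/56 - 83 = -2132163/56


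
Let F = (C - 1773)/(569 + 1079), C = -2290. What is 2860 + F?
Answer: 4709217/1648 ≈ 2857.5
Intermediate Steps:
F = -4063/1648 (F = (-2290 - 1773)/(569 + 1079) = -4063/1648 ≈ -2.4654)
2860 + F = 2860 - 4063/1648 = 4709217/1648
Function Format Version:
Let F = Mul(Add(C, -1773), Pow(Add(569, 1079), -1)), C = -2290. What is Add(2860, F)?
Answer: Rational(4709217, 1648) ≈ 2857.5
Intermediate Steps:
F = Rational(-4063, 1648) (F = Mul(Add(-2290, -1773), Pow(Add(569, 1079), -1)) = Mul(-4063, Pow(1648, -1)) = Mul(-4063, Rational(1, 1648)) = Rational(-4063, 1648) ≈ -2.4654)
Add(2860, F) = Add(2860, Rational(-4063, 1648)) = Rational(4709217, 1648)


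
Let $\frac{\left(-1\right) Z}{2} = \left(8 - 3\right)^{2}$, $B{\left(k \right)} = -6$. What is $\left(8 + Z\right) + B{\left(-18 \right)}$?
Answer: $-48$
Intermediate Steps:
$Z = -50$ ($Z = - 2 \left(8 - 3\right)^{2} = - 2 \cdot 5^{2} = \left(-2\right) 25 = -50$)
$\left(8 + Z\right) + B{\left(-18 \right)} = \left(8 - 50\right) - 6 = -42 - 6 = -48$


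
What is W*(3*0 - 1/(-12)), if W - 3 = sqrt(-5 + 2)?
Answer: 1/4 + I*sqrt(3)/12 ≈ 0.25 + 0.14434*I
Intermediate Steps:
W = 3 + I*sqrt(3) (W = 3 + sqrt(-5 + 2) = 3 + sqrt(-3) = 3 + I*sqrt(3) ≈ 3.0 + 1.732*I)
W*(3*0 - 1/(-12)) = (3 + I*sqrt(3))*(3*0 - 1/(-12)) = (3 + I*sqrt(3))*(0 - 1*(-1/12)) = (3 + I*sqrt(3))*(0 + 1/12) = (3 + I*sqrt(3))*(1/12) = 1/4 + I*sqrt(3)/12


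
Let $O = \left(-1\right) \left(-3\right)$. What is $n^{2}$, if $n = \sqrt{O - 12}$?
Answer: $-9$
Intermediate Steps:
$O = 3$
$n = 3 i$ ($n = \sqrt{3 - 12} = \sqrt{-9} = 3 i \approx 3.0 i$)
$n^{2} = \left(3 i\right)^{2} = -9$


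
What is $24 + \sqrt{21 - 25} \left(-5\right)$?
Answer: $24 - 10 i \approx 24.0 - 10.0 i$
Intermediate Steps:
$24 + \sqrt{21 - 25} \left(-5\right) = 24 + \sqrt{-4} \left(-5\right) = 24 + 2 i \left(-5\right) = 24 - 10 i$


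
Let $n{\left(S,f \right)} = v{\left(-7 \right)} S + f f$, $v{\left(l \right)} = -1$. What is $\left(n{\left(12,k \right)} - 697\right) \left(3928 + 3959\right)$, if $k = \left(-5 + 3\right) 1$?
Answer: $-5560335$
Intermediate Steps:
$k = -2$ ($k = \left(-2\right) 1 = -2$)
$n{\left(S,f \right)} = f^{2} - S$ ($n{\left(S,f \right)} = - S + f f = - S + f^{2} = f^{2} - S$)
$\left(n{\left(12,k \right)} - 697\right) \left(3928 + 3959\right) = \left(\left(\left(-2\right)^{2} - 12\right) - 697\right) \left(3928 + 3959\right) = \left(\left(4 - 12\right) - 697\right) 7887 = \left(-8 - 697\right) 7887 = \left(-705\right) 7887 = -5560335$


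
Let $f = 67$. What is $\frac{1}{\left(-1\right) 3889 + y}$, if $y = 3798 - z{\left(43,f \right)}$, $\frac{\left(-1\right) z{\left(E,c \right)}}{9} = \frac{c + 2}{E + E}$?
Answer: $- \frac{86}{7205} \approx -0.011936$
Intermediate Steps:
$z{\left(E,c \right)} = - \frac{9 \left(2 + c\right)}{2 E}$ ($z{\left(E,c \right)} = - 9 \frac{c + 2}{E + E} = - 9 \frac{2 + c}{2 E} = - \frac{9 \left(2 + c\right)}{2 E}$)
$y = \frac{327249}{86}$ ($y = 3798 - \frac{9 \left(-2 - 67\right)}{2 \cdot 43} = 3798 - \frac{9}{2} \cdot \frac{1}{43} \left(-2 - 67\right) = 3798 - \frac{9}{2} \cdot \frac{1}{43} \left(-69\right) = 3798 - - \frac{621}{86} = 3798 + \frac{621}{86} = \frac{327249}{86} \approx 3805.2$)
$\frac{1}{\left(-1\right) 3889 + y} = \frac{1}{\left(-1\right) 3889 + \frac{327249}{86}} = \frac{1}{-3889 + \frac{327249}{86}} = \frac{1}{- \frac{7205}{86}} = - \frac{86}{7205}$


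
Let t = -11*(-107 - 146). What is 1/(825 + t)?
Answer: 1/3608 ≈ 0.00027716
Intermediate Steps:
t = 2783 (t = -11*(-253) = 2783)
1/(825 + t) = 1/(825 + 2783) = 1/3608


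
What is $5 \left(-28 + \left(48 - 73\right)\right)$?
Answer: $-265$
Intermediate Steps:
$5 \left(-28 + \left(48 - 73\right)\right) = 5 \left(-28 - 25\right) = 5 \left(-53\right) = -265$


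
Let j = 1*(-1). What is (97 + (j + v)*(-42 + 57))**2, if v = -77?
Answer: 1151329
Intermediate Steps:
j = -1
(97 + (j + v)*(-42 + 57))**2 = (97 + (-1 - 77)*(-42 + 57))**2 = (97 - 78*15)**2 = (97 - 1170)**2 = (-1073)**2 = 1151329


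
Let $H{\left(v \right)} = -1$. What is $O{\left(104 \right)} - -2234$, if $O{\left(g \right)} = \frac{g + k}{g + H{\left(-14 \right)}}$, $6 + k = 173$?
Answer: $\frac{230373}{103} \approx 2236.6$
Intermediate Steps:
$k = 167$ ($k = -6 + 173 = 167$)
$O{\left(g \right)} = \frac{167 + g}{-1 + g}$ ($O{\left(g \right)} = \frac{g + 167}{g - 1} = \frac{167 + g}{-1 + g}$)
$O{\left(104 \right)} - -2234 = \frac{167 + 104}{-1 + 104} - -2234 = \frac{1}{103} \cdot 271 + 2234 = \frac{271}{103} + 2234 = \frac{230373}{103}$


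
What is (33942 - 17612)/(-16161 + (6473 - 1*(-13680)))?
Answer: 8165/1996 ≈ 4.0907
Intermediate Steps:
(33942 - 17612)/(-16161 + (6473 - 1*(-13680))) = 16330/(-16161 + (6473 + 13680)) = 16330/(-16161 + 20153) = 16330/3992 = 16330*(1/3992) = 8165/1996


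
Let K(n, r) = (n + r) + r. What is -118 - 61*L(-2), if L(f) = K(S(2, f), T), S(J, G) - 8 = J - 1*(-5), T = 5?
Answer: -1643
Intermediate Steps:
S(J, G) = 13 + J (S(J, G) = 8 + (J - 1*(-5)) = 8 + (J + 5) = 8 + (5 + J) = 13 + J)
K(n, r) = n + 2*r
L(f) = 25 (L(f) = (13 + 2) + 2*5 = 15 + 10 = 25)
-118 - 61*L(-2) = -118 - 61*25 = -118 - 1525 = -1643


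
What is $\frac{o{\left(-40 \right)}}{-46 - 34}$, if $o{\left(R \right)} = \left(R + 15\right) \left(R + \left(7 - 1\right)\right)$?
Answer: $- \frac{85}{8} \approx -10.625$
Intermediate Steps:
$o{\left(R \right)} = \left(6 + R\right) \left(15 + R\right)$ ($o{\left(R \right)} = \left(15 + R\right) \left(R + 6\right) = \left(15 + R\right) \left(6 + R\right) = \left(6 + R\right) \left(15 + R\right)$)
$\frac{o{\left(-40 \right)}}{-46 - 34} = \frac{90 + \left(-40\right)^{2} + 21 \left(-40\right)}{-46 - 34} = \frac{90 + 1600 - 840}{-80} = 850 \left(- \frac{1}{80}\right) = - \frac{85}{8}$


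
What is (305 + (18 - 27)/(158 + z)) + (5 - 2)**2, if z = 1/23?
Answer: 1141183/3635 ≈ 313.94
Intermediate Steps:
z = 1/23 ≈ 0.043478
(305 + (18 - 27)/(158 + z)) + (5 - 2)**2 = (305 + (18 - 27)/(158 + 1/23)) + (5 - 2)**2 = (305 - 9/3635/23) + 3**2 = (305 - 9*23/3635) + 9 = (305 - 207/3635) + 9 = 1108468/3635 + 9 = 1141183/3635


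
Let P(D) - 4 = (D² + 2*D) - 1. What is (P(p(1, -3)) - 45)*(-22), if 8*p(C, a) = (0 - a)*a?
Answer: 30261/32 ≈ 945.66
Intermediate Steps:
p(C, a) = -a²/8 (p(C, a) = ((0 - a)*a)/8 = ((-a)*a)/8 = (-a²)/8 = -a²/8)
P(D) = 3 + D² + 2*D (P(D) = 4 + ((D² + 2*D) - 1) = 4 + (-1 + D² + 2*D) = 3 + D² + 2*D)
(P(p(1, -3)) - 45)*(-22) = ((3 + (-⅛*(-3)²)² + 2*(-⅛*(-3)²)) - 45)*(-22) = ((3 + (-⅛*9)² + 2*(-⅛*9)) - 45)*(-22) = ((3 + (-9/8)² + 2*(-9/8)) - 45)*(-22) = ((3 + 81/64 - 9/4) - 45)*(-22) = (129/64 - 45)*(-22) = -2751/64*(-22) = 30261/32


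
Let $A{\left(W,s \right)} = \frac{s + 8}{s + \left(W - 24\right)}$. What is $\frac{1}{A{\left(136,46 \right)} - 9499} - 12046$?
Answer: $- \frac{9039246203}{750394} \approx -12046.0$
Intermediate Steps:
$A{\left(W,s \right)} = \frac{8 + s}{-24 + W + s}$ ($A{\left(W,s \right)} = \frac{8 + s}{s + \left(-24 + W\right)} = \frac{8 + s}{-24 + W + s}$)
$\frac{1}{A{\left(136,46 \right)} - 9499} - 12046 = \frac{1}{\frac{8 + 46}{-24 + 136 + 46} - 9499} - 12046 = \frac{1}{\frac{1}{158} \cdot 54 - 9499} - 12046 = \frac{1}{\frac{27}{79} - 9499} - 12046 = \frac{1}{- \frac{750394}{79}} - 12046 = - \frac{79}{750394} - 12046 = - \frac{9039246203}{750394}$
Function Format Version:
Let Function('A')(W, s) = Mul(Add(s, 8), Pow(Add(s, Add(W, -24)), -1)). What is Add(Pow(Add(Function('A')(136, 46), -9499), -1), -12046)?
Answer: Rational(-9039246203, 750394) ≈ -12046.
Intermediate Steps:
Function('A')(W, s) = Mul(Pow(Add(-24, W, s), -1), Add(8, s)) (Function('A')(W, s) = Mul(Add(8, s), Pow(Add(s, Add(-24, W)), -1)) = Mul(Add(8, s), Pow(Add(-24, W, s), -1)) = Mul(Pow(Add(-24, W, s), -1), Add(8, s)))
Add(Pow(Add(Function('A')(136, 46), -9499), -1), -12046) = Add(Pow(Add(Mul(Pow(Add(-24, 136, 46), -1), Add(8, 46)), -9499), -1), -12046) = Add(Pow(Add(Mul(Pow(158, -1), 54), -9499), -1), -12046) = Add(Pow(Add(Mul(Rational(1, 158), 54), -9499), -1), -12046) = Add(Pow(Add(Rational(27, 79), -9499), -1), -12046) = Add(Pow(Rational(-750394, 79), -1), -12046) = Add(Rational(-79, 750394), -12046) = Rational(-9039246203, 750394)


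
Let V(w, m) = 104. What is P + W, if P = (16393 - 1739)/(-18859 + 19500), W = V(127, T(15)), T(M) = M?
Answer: 81318/641 ≈ 126.86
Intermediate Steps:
W = 104
P = 14654/641 ≈ 22.861
P + W = 14654/641 + 104 = 81318/641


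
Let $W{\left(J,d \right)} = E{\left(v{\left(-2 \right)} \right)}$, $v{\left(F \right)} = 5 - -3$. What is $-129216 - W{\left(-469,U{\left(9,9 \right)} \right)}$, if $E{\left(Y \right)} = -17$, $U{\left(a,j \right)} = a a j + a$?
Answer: $-129199$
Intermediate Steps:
$v{\left(F \right)} = 8$ ($v{\left(F \right)} = 5 + 3 = 8$)
$U{\left(a,j \right)} = a + j a^{2}$ ($U{\left(a,j \right)} = a^{2} j + a = j a^{2} + a = a + j a^{2}$)
$W{\left(J,d \right)} = -17$
$-129216 - W{\left(-469,U{\left(9,9 \right)} \right)} = -129216 - -17 = -129216 + 17 = -129199$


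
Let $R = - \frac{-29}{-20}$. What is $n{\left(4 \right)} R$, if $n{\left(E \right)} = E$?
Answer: $- \frac{29}{5} \approx -5.8$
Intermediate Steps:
$R = - \frac{29}{20}$ ($R = - \frac{\left(-29\right) \left(-1\right)}{20} = \left(-1\right) \frac{29}{20} = - \frac{29}{20} \approx -1.45$)
$n{\left(4 \right)} R = 4 \left(- \frac{29}{20}\right) = - \frac{29}{5}$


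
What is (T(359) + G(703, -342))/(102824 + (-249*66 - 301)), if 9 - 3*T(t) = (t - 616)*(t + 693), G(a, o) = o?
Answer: 269347/258267 ≈ 1.0429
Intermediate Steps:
T(t) = 3 - (-616 + t)*(693 + t)/3 (T(t) = 3 - (t - 616)*(t + 693)/3 = 3 - (-616 + t)*(693 + t)/3)
(T(359) + G(703, -342))/(102824 + (-249*66 - 301)) = ((142299 - 77/3*359 - ⅓*359²) - 342)/(102824 + (-249*66 - 301)) = ((142299 - 27643/3 - ⅓*128881) - 342)/(102824 + (-16434 - 301)) = ((142299 - 27643/3 - 128881/3) - 342)/(102824 - 16735) = (270373/3 - 342)/86089 = (269347/3)*(1/86089) = 269347/258267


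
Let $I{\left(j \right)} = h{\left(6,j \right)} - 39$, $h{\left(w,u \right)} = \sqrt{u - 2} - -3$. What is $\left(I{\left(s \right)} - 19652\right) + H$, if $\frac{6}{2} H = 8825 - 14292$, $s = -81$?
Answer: $- \frac{64531}{3} + i \sqrt{83} \approx -21510.0 + 9.1104 i$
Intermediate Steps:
$H = - \frac{5467}{3}$ ($H = \frac{8825 - 14292}{3} = \frac{1}{3} \left(-5467\right) = - \frac{5467}{3} \approx -1822.3$)
$h{\left(w,u \right)} = 3 + \sqrt{-2 + u}$ ($h{\left(w,u \right)} = \sqrt{-2 + u} + 3 = 3 + \sqrt{-2 + u}$)
$I{\left(j \right)} = -36 + \sqrt{-2 + j}$ ($I{\left(j \right)} = \left(3 + \sqrt{-2 + j}\right) - 39 = -36 + \sqrt{-2 + j}$)
$\left(I{\left(s \right)} - 19652\right) + H = \left(\left(-36 + \sqrt{-2 - 81}\right) - 19652\right) - \frac{5467}{3} = \left(\left(-36 + \sqrt{-83}\right) - 19652\right) - \frac{5467}{3} = \left(\left(-36 + i \sqrt{83}\right) - 19652\right) - \frac{5467}{3} = \left(-19688 + i \sqrt{83}\right) - \frac{5467}{3} = - \frac{64531}{3} + i \sqrt{83}$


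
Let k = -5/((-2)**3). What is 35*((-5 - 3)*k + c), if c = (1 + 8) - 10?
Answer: -210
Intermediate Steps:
k = 5/8 (k = -5/(-8) = -5*(-1/8) = 5/8 ≈ 0.62500)
c = -1 (c = 9 - 10 = -1)
35*((-5 - 3)*k + c) = 35*((-5 - 3)*(5/8) - 1) = 35*(-8*5/8 - 1) = 35*(-5 - 1) = 35*(-6) = -210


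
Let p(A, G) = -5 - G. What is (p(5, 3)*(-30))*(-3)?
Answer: -720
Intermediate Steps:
(p(5, 3)*(-30))*(-3) = ((-5 - 1*3)*(-30))*(-3) = ((-5 - 3)*(-30))*(-3) = -8*(-30)*(-3) = 240*(-3) = -720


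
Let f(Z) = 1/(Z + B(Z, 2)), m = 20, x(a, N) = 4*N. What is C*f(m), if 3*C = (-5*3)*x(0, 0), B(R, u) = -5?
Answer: 0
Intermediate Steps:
C = 0 (C = ((-5*3)*(4*0))/3 = (-15*0)/3 = (⅓)*0 = 0)
f(Z) = 1/(-5 + Z) (f(Z) = 1/(Z - 5) = 1/(-5 + Z))
C*f(m) = 0/(-5 + 20) = 0/15 = 0*(1/15) = 0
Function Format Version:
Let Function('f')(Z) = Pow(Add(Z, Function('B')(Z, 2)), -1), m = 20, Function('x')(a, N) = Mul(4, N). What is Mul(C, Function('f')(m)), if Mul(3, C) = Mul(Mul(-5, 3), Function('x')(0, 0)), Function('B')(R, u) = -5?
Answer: 0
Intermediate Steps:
C = 0 (C = Mul(Rational(1, 3), Mul(Mul(-5, 3), Mul(4, 0))) = Mul(Rational(1, 3), Mul(-15, 0)) = Mul(Rational(1, 3), 0) = 0)
Function('f')(Z) = Pow(Add(-5, Z), -1) (Function('f')(Z) = Pow(Add(Z, -5), -1) = Pow(Add(-5, Z), -1))
Mul(C, Function('f')(m)) = Mul(0, Pow(Add(-5, 20), -1)) = Mul(0, Pow(15, -1)) = Mul(0, Rational(1, 15)) = 0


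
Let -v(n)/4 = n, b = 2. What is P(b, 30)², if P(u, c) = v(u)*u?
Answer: 256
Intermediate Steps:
v(n) = -4*n
P(u, c) = -4*u² (P(u, c) = (-4*u)*u = -4*u²)
P(b, 30)² = (-4*2²)² = (-4*4)² = (-16)² = 256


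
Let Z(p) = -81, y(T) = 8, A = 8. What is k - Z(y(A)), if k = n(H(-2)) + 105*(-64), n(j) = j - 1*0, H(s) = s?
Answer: -6641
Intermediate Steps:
n(j) = j (n(j) = j + 0 = j)
k = -6722 (k = -2 + 105*(-64) = -2 - 6720 = -6722)
k - Z(y(A)) = -6722 - 1*(-81) = -6722 + 81 = -6641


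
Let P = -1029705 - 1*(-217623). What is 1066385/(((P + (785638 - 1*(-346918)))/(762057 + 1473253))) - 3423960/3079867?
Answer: 47671955310828665/6409203227 ≈ 7.4380e+6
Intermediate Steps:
P = -812082 (P = -1029705 + 217623 = -812082)
1066385/(((P + (785638 - 1*(-346918)))/(762057 + 1473253))) - 3423960/3079867 = 1066385/(((-812082 + (785638 - 1*(-346918)))/(762057 + 1473253))) - 3423960/3079867 = 1066385/(((-812082 + (785638 + 346918))/2235310)) - 3423960*1/3079867 = 1066385/(((-812082 + 1132556)*(1/2235310))) - 3423960/3079867 = 1066385/((320474*(1/2235310))) - 3423960/3079867 = 1066385/(2081/14515) - 3423960/3079867 = 1066385*(14515/2081) - 3423960/3079867 = 15478578275/2081 - 3423960/3079867 = 47671955310828665/6409203227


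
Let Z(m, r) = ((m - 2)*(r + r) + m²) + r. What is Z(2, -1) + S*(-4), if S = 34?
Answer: -133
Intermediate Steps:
Z(m, r) = r + m² + 2*r*(-2 + m) (Z(m, r) = ((-2 + m)*(2*r) + m²) + r = (2*r*(-2 + m) + m²) + r = (m² + 2*r*(-2 + m)) + r = r + m² + 2*r*(-2 + m))
Z(2, -1) + S*(-4) = (2² - 3*(-1) + 2*2*(-1)) + 34*(-4) = (4 + 3 - 4) - 136 = 3 - 136 = -133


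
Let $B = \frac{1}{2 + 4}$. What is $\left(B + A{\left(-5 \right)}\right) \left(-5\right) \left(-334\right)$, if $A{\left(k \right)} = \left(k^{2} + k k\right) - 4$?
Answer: $\frac{231295}{3} \approx 77098.0$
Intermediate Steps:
$A{\left(k \right)} = -4 + 2 k^{2}$ ($A{\left(k \right)} = \left(k^{2} + k^{2}\right) - 4 = 2 k^{2} - 4 = -4 + 2 k^{2}$)
$B = \frac{1}{6} \approx 0.16667$
$\left(B + A{\left(-5 \right)}\right) \left(-5\right) \left(-334\right) = \left(\frac{1}{6} - \left(4 - 2 \left(-5\right)^{2}\right)\right) \left(-5\right) \left(-334\right) = \left(\frac{1}{6} + \left(-4 + 2 \cdot 25\right)\right) \left(-5\right) \left(-334\right) = \left(\frac{1}{6} + \left(-4 + 50\right)\right) \left(-5\right) \left(-334\right) = \left(\frac{1}{6} + 46\right) \left(-5\right) \left(-334\right) = \frac{277}{6} \left(-5\right) \left(-334\right) = \left(- \frac{1385}{6}\right) \left(-334\right) = \frac{231295}{3}$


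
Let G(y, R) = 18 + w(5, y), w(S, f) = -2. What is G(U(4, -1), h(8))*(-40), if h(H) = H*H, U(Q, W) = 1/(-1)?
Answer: -640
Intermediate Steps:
U(Q, W) = -1
h(H) = H²
G(y, R) = 16 (G(y, R) = 18 - 2 = 16)
G(U(4, -1), h(8))*(-40) = 16*(-40) = -640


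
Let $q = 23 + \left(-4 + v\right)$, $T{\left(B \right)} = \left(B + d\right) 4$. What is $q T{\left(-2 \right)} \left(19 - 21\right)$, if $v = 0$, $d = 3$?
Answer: $-152$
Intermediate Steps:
$T{\left(B \right)} = 12 + 4 B$ ($T{\left(B \right)} = \left(B + 3\right) 4 = \left(3 + B\right) 4 = 12 + 4 B$)
$q = 19$ ($q = 23 + \left(-4 + 0\right) = 23 - 4 = 19$)
$q T{\left(-2 \right)} \left(19 - 21\right) = 19 \left(12 + 4 \left(-2\right)\right) \left(19 - 21\right) = 19 \left(12 - 8\right) \left(-2\right) = 19 \cdot 4 \left(-2\right) = 76 \left(-2\right) = -152$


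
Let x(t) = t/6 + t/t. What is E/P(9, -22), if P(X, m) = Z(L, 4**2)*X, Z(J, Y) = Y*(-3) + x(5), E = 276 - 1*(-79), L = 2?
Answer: -710/831 ≈ -0.85439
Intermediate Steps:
E = 355 (E = 276 + 79 = 355)
x(t) = 1 + t/6 (x(t) = t*(1/6) + 1 = t/6 + 1 = 1 + t/6)
Z(J, Y) = 11/6 - 3*Y (Z(J, Y) = Y*(-3) + (1 + (1/6)*5) = -3*Y + (1 + 5/6) = -3*Y + 11/6 = 11/6 - 3*Y)
P(X, m) = -277*X/6 (P(X, m) = (11/6 - 3*4**2)*X = (11/6 - 3*16)*X = (11/6 - 48)*X = -277*X/6)
E/P(9, -22) = 355/((-277/6*9)) = 355/(-831/2) = 355*(-2/831) = -710/831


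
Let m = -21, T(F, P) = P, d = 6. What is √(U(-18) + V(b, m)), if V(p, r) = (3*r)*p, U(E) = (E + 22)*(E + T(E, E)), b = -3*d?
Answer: 3*√110 ≈ 31.464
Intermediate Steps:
b = -18 (b = -3*6 = -18)
U(E) = 2*E*(22 + E) (U(E) = (E + 22)*(E + E) = (22 + E)*(2*E) = 2*E*(22 + E))
V(p, r) = 3*p*r
√(U(-18) + V(b, m)) = √(2*(-18)*(22 - 18) + 3*(-18)*(-21)) = √(2*(-18)*4 + 1134) = √(-144 + 1134) = √990 = 3*√110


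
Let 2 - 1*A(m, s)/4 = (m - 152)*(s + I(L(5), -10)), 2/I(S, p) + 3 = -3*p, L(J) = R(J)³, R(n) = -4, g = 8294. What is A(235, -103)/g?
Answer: 35494/8613 ≈ 4.1210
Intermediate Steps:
L(J) = -64 (L(J) = (-4)³ = -64)
I(S, p) = 2/(-3 - 3*p)
A(m, s) = 8 - 4*(-152 + m)*(2/27 + s) (A(m, s) = 8 - 4*(m - 152)*(s - 2/(3 + 3*(-10))) = 8 - 4*(-152 + m)*(s - 2/(3 - 30)) = 8 - 4*(-152 + m)*(s - 2/(-27)) = 8 - 4*(-152 + m)*(s - 2*(-1/27)) = 8 - 4*(-152 + m)*(s + 2/27) = 8 - 4*(-152 + m)*(2/27 + s))
A(235, -103)/g = (1432/27 + 608*(-103) - 8/27*235 - 4*235*(-103))/8294 = (1432/27 - 62624 - 1880/27 + 96820)*(1/8294) = (922844/27)*(1/8294) = 35494/8613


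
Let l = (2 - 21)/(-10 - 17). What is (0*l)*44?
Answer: 0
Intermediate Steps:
l = 19/27 (l = -19/(-27) = -19*(-1/27) = 19/27 ≈ 0.70370)
(0*l)*44 = (0*(19/27))*44 = 0*44 = 0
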